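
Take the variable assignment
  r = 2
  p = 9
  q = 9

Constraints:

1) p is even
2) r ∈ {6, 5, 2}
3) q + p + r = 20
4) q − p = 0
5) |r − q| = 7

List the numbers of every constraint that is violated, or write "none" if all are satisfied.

No — constraint 1 is not satisfied.

1) p = 9 is odd — violated.
2) r = 2 is in {6, 5, 2} — OK.
3) q + p + r = 9 + 9 + 2 = 20 — OK.
4) q − p = 9 − 9 = 0 — OK.
5) |2 − 9| = 7 — OK.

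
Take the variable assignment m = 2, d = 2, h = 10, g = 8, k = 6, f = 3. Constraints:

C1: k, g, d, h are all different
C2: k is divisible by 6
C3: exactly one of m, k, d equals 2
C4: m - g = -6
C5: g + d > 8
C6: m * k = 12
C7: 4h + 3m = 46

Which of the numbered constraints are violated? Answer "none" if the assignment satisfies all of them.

C1: values 6, 8, 2, 10 are pairwise distinct  true
C2: 6 / 6 = 1, so 6 divides 6  true
C3: m=2, k=6, d=2; 2 of them equal 2, not exactly one  false
C4: m - g = 2 - 8 = -6  true
C5: g + d = 8 + 2 = 10; 10 > 8  true
C6: m * k = 2 * 6 = 12  true
C7: 4h + 3m = 4(10) + 3(2) = 46  true

Constraint 3 is violated.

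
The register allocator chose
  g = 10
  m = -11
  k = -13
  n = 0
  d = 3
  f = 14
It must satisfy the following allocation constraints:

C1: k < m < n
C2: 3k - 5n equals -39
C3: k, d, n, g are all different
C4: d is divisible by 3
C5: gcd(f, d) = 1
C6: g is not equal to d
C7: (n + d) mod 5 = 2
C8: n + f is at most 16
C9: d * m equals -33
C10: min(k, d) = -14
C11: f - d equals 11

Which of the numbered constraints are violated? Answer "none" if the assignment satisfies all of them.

Constraints 7 and 10 do not hold.

C1: values -13 < -11 < 0 — satisfied.
C2: 3k - 5n = 3(-13) - 5(0) = -39 — satisfied.
C3: values -13, 3, 0, 10 are pairwise distinct — satisfied.
C4: 3 / 3 = 1, so 3 divides 3 — satisfied.
C5: gcd(14, 3) = 1 — satisfied.
C6: g = 10, d = 3; distinct — satisfied.
C7: n + d = 3; 3 mod 5 = 3, not 2 — violated.
C8: n + f = 0 + 14 = 14; 14 ≤ 16 — satisfied.
C9: d * m = 3 * (-11) = -33 — satisfied.
C10: min(-13, 3) = -13, not -14 — violated.
C11: f - d = 14 - 3 = 11 — satisfied.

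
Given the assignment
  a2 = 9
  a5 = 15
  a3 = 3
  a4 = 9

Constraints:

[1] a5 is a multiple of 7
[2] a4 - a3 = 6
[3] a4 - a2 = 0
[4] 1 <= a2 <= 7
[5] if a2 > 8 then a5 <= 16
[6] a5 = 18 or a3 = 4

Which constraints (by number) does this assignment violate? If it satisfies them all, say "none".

Violated: 1, 4, and 6.

[1] 15 = 7*2 + 1, so 7 does not divide 15 — violated.
[2] a4 - a3 = 9 - 3 = 6 — satisfied.
[3] a4 - a2 = 9 - 9 = 0 — satisfied.
[4] a2 = 9 is outside [1, 7] — violated.
[5] a2 = 9 > 8, so we need a5 ≤ 16; a5 = 15 ≤ 16 — satisfied.
[6] a5 = 15 ≠ 18 and a3 = 3 ≠ 4; both disjuncts false — violated.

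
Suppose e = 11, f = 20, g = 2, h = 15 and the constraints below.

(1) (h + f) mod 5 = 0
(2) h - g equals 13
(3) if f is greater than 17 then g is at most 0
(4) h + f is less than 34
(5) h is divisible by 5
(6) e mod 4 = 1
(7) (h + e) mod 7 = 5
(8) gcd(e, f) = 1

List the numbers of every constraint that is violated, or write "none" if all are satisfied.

(1) h + f = 35; 35 mod 5 = 0  yes
(2) h - g = 15 - 2 = 13  yes
(3) f = 20 > 17, so we need g ≤ 0; but g = 2 > 0  no
(4) h + f = 15 + 20 = 35; 35 ≥ 34, bound 34 not met  no
(5) 15 / 5 = 3, so 5 divides 15  yes
(6) 11 mod 4 = 3, not 1  no
(7) h + e = 26; 26 mod 7 = 5  yes
(8) gcd(11, 20) = 1  yes

Constraints 3, 4, and 6 are violated.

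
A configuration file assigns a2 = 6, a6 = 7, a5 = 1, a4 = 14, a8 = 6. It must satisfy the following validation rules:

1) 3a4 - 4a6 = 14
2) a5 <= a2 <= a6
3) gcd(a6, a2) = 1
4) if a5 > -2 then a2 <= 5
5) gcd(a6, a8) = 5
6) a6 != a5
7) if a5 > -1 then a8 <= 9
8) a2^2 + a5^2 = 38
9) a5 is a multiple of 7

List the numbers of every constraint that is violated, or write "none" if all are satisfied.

Constraints 4, 5, 8, and 9 are violated.

1) 3a4 - 4a6 = 3(14) - 4(7) = 14 — holds.
2) values 1 <= 6 <= 7 — holds.
3) gcd(7, 6) = 1 — holds.
4) a5 = 1 > -2, so we need a2 ≤ 5; but a2 = 6 > 5 — does not hold.
5) gcd(7, 6) = 1, not 5 — does not hold.
6) a6 = 7, a5 = 1; distinct — holds.
7) a5 = 1 > -1, so we need a8 ≤ 9; a8 = 6 ≤ 9 — holds.
8) a2^2 + a5^2 = 6^2 + 1^2 = 36 + 1 = 37, not 38 — does not hold.
9) 1 = 7*0 + 1, so 7 does not divide 1 — does not hold.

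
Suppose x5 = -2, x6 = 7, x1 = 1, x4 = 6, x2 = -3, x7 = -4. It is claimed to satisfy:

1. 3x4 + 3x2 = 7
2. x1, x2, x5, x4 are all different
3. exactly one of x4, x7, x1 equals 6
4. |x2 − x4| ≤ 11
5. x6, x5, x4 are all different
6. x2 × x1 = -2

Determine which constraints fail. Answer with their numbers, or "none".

1. 3x4 + 3x2 = 3(6) + 3(-3) = 9, not 7  false
2. values 1, -3, -2, 6 are pairwise distinct  true
3. x4=6, x7=-4, x1=1; 1 of them equals 6  true
4. |-3 − 6| = 9; 9 ≤ 11  true
5. values 7, -2, 6 are pairwise distinct  true
6. x2 × x1 = -3 × 1 = -3, not -2  false

Constraints 1 and 6 are violated.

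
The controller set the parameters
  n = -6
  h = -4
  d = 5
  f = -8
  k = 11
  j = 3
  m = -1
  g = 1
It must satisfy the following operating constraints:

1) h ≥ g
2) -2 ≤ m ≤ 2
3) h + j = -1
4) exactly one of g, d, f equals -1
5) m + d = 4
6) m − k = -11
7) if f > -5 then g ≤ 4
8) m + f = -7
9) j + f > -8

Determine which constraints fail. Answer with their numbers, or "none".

Constraints 1, 4, 6, and 8 do not hold.

1) h = -4, g = 1; -4 < 1 (want ≥) — does not hold.
2) m = -1 lies in [-2, 2] — holds.
3) h + j = -4 + 3 = -1 — holds.
4) g=1, d=5, f=-8; 0 of them equal -1, not exactly one — does not hold.
5) m + d = -1 + 5 = 4 — holds.
6) m − k = -1 − 11 = -12, not -11 — does not hold.
7) f = -8, not > -5; antecedent false, conditional vacuously true — holds.
8) m + f = -1 + (-8) = -9, not -7 — does not hold.
9) j + f = 3 + (-8) = -5; -5 > -8 — holds.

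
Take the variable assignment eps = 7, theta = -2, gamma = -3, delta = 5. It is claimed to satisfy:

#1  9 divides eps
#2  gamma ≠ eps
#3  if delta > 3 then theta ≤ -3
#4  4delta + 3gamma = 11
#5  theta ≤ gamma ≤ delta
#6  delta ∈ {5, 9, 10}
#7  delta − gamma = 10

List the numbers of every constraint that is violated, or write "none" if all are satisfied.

No — constraints 1, 3, 5, 7 are not satisfied.

#1 7 = 9×0 + 7, so 9 does not divide 7 — does not hold.
#2 gamma = -3, eps = 7; distinct — holds.
#3 delta = 5 > 3, so we need theta ≤ -3; but theta = -2 > -3 — does not hold.
#4 4delta + 3gamma = 4(5) + 3(-3) = 11 — holds.
#5 values -2, -3, 5; theta = -2 is not ≤ gamma = -3 — does not hold.
#6 delta = 5 is in {5, 9, 10} — holds.
#7 delta − gamma = 5 − (-3) = 8, not 10 — does not hold.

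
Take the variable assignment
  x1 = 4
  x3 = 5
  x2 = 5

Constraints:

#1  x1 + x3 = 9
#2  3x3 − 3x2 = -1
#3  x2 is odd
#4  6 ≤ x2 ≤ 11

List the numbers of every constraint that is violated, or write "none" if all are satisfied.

The assignment fails constraints 2, 4.

#1 x1 + x3 = 4 + 5 = 9 — satisfied.
#2 3x3 − 3x2 = 3(5) − 3(5) = 0, not -1 — violated.
#3 x2 = 5 is odd — satisfied.
#4 x2 = 5 is outside [6, 11] — violated.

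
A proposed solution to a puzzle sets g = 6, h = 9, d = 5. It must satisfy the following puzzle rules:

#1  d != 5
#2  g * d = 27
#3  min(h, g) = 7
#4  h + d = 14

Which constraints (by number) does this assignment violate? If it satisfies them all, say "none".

Constraints 1, 2, and 3 are violated.

#1 d = 5, but 5 is required to differ  FAIL
#2 g * d = 6 * 5 = 30, not 27  FAIL
#3 min(9, 6) = 6, not 7  FAIL
#4 h + d = 9 + 5 = 14  OK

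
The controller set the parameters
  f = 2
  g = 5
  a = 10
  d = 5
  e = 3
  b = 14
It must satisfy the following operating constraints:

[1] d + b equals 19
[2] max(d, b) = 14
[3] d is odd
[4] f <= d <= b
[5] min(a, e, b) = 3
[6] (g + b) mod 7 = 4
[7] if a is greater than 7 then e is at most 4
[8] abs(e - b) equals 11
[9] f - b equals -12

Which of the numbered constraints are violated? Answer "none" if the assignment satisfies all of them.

The assignment fails constraint 6.

[1] d + b = 5 + 14 = 19 — OK.
[2] max(5, 14) = 14 — OK.
[3] d = 5 is odd — OK.
[4] values 2 <= 5 <= 14 — OK.
[5] min(10, 3, 14) = 3 — OK.
[6] g + b = 19; 19 mod 7 = 5, not 4 — violated.
[7] a = 10 > 7, so we need e ≤ 4; e = 3 ≤ 4 — OK.
[8] abs(3 - 14) = 11 — OK.
[9] f - b = 2 - 14 = -12 — OK.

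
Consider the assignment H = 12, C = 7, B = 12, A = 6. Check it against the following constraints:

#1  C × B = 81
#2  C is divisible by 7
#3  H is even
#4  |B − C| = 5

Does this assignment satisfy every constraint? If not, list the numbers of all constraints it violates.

#1 C × B = 7 × 12 = 84, not 81 — does not hold.
#2 7 / 7 = 1, so 7 divides 7 — holds.
#3 H = 12 is even — holds.
#4 |12 − 7| = 5 — holds.

Constraint 1 is violated.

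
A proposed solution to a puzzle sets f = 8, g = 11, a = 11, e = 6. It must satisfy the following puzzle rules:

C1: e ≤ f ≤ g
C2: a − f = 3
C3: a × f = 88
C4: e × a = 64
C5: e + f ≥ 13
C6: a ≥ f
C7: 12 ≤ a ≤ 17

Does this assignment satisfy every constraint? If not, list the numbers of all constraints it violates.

C1: values 6 ≤ 8 ≤ 11 — holds.
C2: a − f = 11 − 8 = 3 — holds.
C3: a × f = 11 × 8 = 88 — holds.
C4: e × a = 6 × 11 = 66, not 64 — does not hold.
C5: e + f = 6 + 8 = 14; 14 ≥ 13 — holds.
C6: a = 11, f = 8; 11 ≥ 8 — holds.
C7: a = 11 is outside [12, 17] — does not hold.

Constraints 4, 7 do not hold.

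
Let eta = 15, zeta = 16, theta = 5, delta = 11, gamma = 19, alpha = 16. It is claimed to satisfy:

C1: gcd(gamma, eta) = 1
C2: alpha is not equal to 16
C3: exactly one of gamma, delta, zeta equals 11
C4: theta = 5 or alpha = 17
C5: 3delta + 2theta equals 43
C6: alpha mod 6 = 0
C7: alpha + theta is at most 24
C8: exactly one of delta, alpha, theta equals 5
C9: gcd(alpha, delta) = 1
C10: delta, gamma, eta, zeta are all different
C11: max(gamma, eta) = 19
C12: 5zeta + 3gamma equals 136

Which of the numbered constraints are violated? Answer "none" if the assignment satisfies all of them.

C1: gcd(19, 15) = 1 — satisfied.
C2: alpha = 16, but 16 is required to differ — violated.
C3: gamma=19, delta=11, zeta=16; 1 of them equals 11 — satisfied.
C4: theta = 5 = 5 (first disjunct) — satisfied.
C5: 3delta + 2theta = 3(11) + 2(5) = 43 — satisfied.
C6: 16 mod 6 = 4, not 0 — violated.
C7: alpha + theta = 16 + 5 = 21; 21 ≤ 24 — satisfied.
C8: delta=11, alpha=16, theta=5; 1 of them equals 5 — satisfied.
C9: gcd(16, 11) = 1 — satisfied.
C10: values 11, 19, 15, 16 are pairwise distinct — satisfied.
C11: max(19, 15) = 19 — satisfied.
C12: 5zeta + 3gamma = 5(16) + 3(19) = 137, not 136 — violated.

No — constraints 2, 6, and 12 are not satisfied.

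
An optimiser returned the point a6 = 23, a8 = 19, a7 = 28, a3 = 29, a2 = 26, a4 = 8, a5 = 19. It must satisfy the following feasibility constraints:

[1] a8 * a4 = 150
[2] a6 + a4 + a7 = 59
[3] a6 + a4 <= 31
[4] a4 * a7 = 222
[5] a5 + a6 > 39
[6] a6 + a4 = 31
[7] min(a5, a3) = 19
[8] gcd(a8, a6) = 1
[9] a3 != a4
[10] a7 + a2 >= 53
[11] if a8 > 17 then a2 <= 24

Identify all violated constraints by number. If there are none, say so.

Violated: 1, 4, and 11.

[1] a8 * a4 = 19 * 8 = 152, not 150 — violated.
[2] a6 + a4 + a7 = 23 + 8 + 28 = 59 — satisfied.
[3] a6 + a4 = 23 + 8 = 31; 31 ≤ 31 — satisfied.
[4] a4 * a7 = 8 * 28 = 224, not 222 — violated.
[5] a5 + a6 = 19 + 23 = 42; 42 > 39 — satisfied.
[6] a6 + a4 = 23 + 8 = 31 — satisfied.
[7] min(19, 29) = 19 — satisfied.
[8] gcd(19, 23) = 1 — satisfied.
[9] a3 = 29, a4 = 8; distinct — satisfied.
[10] a7 + a2 = 28 + 26 = 54; 54 ≥ 53 — satisfied.
[11] a8 = 19 > 17, so we need a2 ≤ 24; but a2 = 26 > 24 — violated.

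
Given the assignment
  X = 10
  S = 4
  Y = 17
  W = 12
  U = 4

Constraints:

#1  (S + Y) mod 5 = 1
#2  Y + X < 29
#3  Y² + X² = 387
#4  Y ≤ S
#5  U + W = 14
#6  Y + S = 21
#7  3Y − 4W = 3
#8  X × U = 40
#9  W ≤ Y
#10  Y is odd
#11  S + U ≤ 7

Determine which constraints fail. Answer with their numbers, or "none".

#1 S + Y = 21; 21 mod 5 = 1 — holds.
#2 Y + X = 17 + 10 = 27; 27 < 29 — holds.
#3 Y² + X² = 17² + 10² = 289 + 100 = 389, not 387 — fails.
#4 Y = 17, S = 4; 17 > 4 (want ≤) — fails.
#5 U + W = 4 + 12 = 16, not 14 — fails.
#6 Y + S = 17 + 4 = 21 — holds.
#7 3Y − 4W = 3(17) − 4(12) = 3 — holds.
#8 X × U = 10 × 4 = 40 — holds.
#9 W = 12, Y = 17; 12 ≤ 17 — holds.
#10 Y = 17 is odd — holds.
#11 S + U = 4 + 4 = 8; 8 > 7, bound 7 not met — fails.

Constraints 3, 4, 5, 11 are violated.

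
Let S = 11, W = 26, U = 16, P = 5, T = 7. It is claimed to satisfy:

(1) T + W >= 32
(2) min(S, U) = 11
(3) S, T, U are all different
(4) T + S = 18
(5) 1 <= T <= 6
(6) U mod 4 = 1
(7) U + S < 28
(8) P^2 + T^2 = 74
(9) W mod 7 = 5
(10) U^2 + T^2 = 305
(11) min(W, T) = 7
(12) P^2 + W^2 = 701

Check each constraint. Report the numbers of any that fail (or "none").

(1) T + W = 7 + 26 = 33; 33 ≥ 32  true
(2) min(11, 16) = 11  true
(3) values 11, 7, 16 are pairwise distinct  true
(4) T + S = 7 + 11 = 18  true
(5) T = 7 is outside [1, 6]  false
(6) 16 mod 4 = 0, not 1  false
(7) U + S = 16 + 11 = 27; 27 < 28  true
(8) P^2 + T^2 = 5^2 + 7^2 = 25 + 49 = 74  true
(9) 26 mod 7 = 5  true
(10) U^2 + T^2 = 16^2 + 7^2 = 256 + 49 = 305  true
(11) min(26, 7) = 7  true
(12) P^2 + W^2 = 5^2 + 26^2 = 25 + 676 = 701  true

The assignment fails constraints 5 and 6.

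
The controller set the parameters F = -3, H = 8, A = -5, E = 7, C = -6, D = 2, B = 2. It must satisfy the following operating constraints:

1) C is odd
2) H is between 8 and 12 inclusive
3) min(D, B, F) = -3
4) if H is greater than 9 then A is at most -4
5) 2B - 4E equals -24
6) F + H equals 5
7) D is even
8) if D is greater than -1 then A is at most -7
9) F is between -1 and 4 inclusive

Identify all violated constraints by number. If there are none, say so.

The assignment fails constraints 1, 8, and 9.

1) C = -6 is even  ✗
2) H = 8 lies in [8, 12]  ✓
3) min(2, 2, -3) = -3  ✓
4) H = 8, not > 9; antecedent false, conditional vacuously true  ✓
5) 2B - 4E = 2(2) - 4(7) = -24  ✓
6) F + H = -3 + 8 = 5  ✓
7) D = 2 is even  ✓
8) D = 2 > -1, so we need A ≤ -7; but A = -5 > -7  ✗
9) F = -3 is outside [-1, 4]  ✗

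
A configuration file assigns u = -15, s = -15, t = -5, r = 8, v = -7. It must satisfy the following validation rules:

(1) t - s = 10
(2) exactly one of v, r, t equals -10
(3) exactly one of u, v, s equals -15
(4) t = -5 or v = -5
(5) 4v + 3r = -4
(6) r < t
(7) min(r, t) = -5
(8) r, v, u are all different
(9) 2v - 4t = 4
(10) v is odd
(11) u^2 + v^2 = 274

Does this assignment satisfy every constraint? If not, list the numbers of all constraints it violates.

(1) t - s = -5 - (-15) = 10 — satisfied.
(2) v=-7, r=8, t=-5; 0 of them equal -10, not exactly one — violated.
(3) u=-15, v=-7, s=-15; 2 of them equal -15, not exactly one — violated.
(4) t = -5 = -5 (first disjunct) — satisfied.
(5) 4v + 3r = 4(-7) + 3(8) = -4 — satisfied.
(6) r = 8, t = -5; 8 ≥ -5 (want <) — violated.
(7) min(8, -5) = -5 — satisfied.
(8) values 8, -7, -15 are pairwise distinct — satisfied.
(9) 2v - 4t = 2(-7) - 4(-5) = 6, not 4 — violated.
(10) v = -7 is odd — satisfied.
(11) u^2 + v^2 = (-15)^2 + (-7)^2 = 225 + 49 = 274 — satisfied.

No — constraints 2, 3, 6, 9 are not satisfied.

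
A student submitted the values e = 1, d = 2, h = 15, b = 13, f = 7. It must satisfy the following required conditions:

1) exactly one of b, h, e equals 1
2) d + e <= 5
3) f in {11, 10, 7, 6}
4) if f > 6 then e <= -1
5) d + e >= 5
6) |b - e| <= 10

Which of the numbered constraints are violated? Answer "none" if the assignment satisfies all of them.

No — constraints 4, 5, and 6 are not satisfied.

1) b=13, h=15, e=1; 1 of them equals 1 — holds.
2) d + e = 2 + 1 = 3; 3 ≤ 5 — holds.
3) f = 7 is in {11, 10, 7, 6} — holds.
4) f = 7 > 6, so we need e ≤ -1; but e = 1 > -1 — fails.
5) d + e = 2 + 1 = 3; 3 < 5, bound 5 not met — fails.
6) |13 - 1| = 12; 12 > 10, exceeds bound 10 — fails.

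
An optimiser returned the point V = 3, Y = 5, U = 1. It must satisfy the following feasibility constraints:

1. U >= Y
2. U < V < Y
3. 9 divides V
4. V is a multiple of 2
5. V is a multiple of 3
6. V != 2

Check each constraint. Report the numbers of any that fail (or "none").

1. U = 1, Y = 5; 1 < 5 (want ≥) — does not hold.
2. values 1 < 3 < 5 — holds.
3. 3 = 9*0 + 3, so 9 does not divide 3 — does not hold.
4. 3 = 2*1 + 1, so 2 does not divide 3 — does not hold.
5. 3 / 3 = 1, so 3 divides 3 — holds.
6. V = 3, and 3 ≠ 2 — holds.

Constraints 1, 3, 4 do not hold.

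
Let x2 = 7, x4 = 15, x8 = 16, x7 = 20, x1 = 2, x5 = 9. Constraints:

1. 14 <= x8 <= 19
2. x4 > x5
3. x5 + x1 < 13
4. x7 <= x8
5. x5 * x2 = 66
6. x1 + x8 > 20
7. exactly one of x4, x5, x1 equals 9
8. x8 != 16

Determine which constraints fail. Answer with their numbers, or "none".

1. x8 = 16 lies in [14, 19]  ✓
2. x4 = 15, x5 = 9; 15 > 9  ✓
3. x5 + x1 = 9 + 2 = 11; 11 < 13  ✓
4. x7 = 20, x8 = 16; 20 > 16 (want ≤)  ✗
5. x5 * x2 = 9 * 7 = 63, not 66  ✗
6. x1 + x8 = 2 + 16 = 18; 18 ≤ 20, bound 20 not met  ✗
7. x4=15, x5=9, x1=2; 1 of them equals 9  ✓
8. x8 = 16, but 16 is required to differ  ✗

Violated: 4, 5, 6, and 8.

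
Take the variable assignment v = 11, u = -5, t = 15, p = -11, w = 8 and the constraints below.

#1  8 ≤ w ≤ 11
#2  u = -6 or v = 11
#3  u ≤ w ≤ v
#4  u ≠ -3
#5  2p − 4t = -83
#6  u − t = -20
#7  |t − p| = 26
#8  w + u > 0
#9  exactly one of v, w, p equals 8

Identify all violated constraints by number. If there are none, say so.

#1 w = 8 lies in [8, 11]  ✔
#2 u = -5 ≠ -6, but v = 11 = 11 (second disjunct)  ✔
#3 values -5 ≤ 8 ≤ 11  ✔
#4 u = -5, and -5 ≠ -3  ✔
#5 2p − 4t = 2(-11) − 4(15) = -82, not -83  ✘
#6 u − t = -5 − 15 = -20  ✔
#7 |15 − (-11)| = 26  ✔
#8 w + u = 8 + (-5) = 3; 3 > 0  ✔
#9 v=11, w=8, p=-11; 1 of them equals 8  ✔

Constraint 5 does not hold.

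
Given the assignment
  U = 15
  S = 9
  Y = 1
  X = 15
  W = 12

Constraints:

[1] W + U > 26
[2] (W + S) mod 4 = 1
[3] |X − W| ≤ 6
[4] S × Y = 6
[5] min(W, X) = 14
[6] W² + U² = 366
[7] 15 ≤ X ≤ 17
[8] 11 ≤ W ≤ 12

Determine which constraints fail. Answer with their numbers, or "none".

[1] W + U = 12 + 15 = 27; 27 > 26 — holds.
[2] W + S = 21; 21 mod 4 = 1 — holds.
[3] |15 − 12| = 3; 3 ≤ 6 — holds.
[4] S × Y = 9 × 1 = 9, not 6 — fails.
[5] min(12, 15) = 12, not 14 — fails.
[6] W² + U² = 12² + 15² = 144 + 225 = 369, not 366 — fails.
[7] X = 15 lies in [15, 17] — holds.
[8] W = 12 lies in [11, 12] — holds.

The assignment fails constraints 4, 5, and 6.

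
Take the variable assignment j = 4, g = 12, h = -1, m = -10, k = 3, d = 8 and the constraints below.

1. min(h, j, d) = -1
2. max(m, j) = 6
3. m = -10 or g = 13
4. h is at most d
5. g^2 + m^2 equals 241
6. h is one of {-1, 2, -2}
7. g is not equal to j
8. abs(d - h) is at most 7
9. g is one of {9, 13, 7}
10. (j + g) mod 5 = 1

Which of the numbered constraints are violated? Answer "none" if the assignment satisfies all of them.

1. min(-1, 4, 8) = -1  ✓
2. max(-10, 4) = 4, not 6  ✗
3. m = -10 = -10 (first disjunct)  ✓
4. h = -1, d = 8; -1 ≤ 8  ✓
5. g^2 + m^2 = 12^2 + (-10)^2 = 144 + 100 = 244, not 241  ✗
6. h = -1 is in {-1, 2, -2}  ✓
7. g = 12, j = 4; distinct  ✓
8. abs(8 - (-1)) = 9; 9 > 7, exceeds bound 7  ✗
9. g = 12 is not in {9, 13, 7}  ✗
10. j + g = 16; 16 mod 5 = 1  ✓

Constraints 2, 5, 8, 9 are violated.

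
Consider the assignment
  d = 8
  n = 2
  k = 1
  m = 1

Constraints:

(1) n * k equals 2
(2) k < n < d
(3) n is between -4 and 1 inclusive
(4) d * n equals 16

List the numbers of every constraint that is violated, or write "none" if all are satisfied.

Violated: 3.

(1) n * k = 2 * 1 = 2 — satisfied.
(2) values 1 < 2 < 8 — satisfied.
(3) n = 2 is outside [-4, 1] — violated.
(4) d * n = 8 * 2 = 16 — satisfied.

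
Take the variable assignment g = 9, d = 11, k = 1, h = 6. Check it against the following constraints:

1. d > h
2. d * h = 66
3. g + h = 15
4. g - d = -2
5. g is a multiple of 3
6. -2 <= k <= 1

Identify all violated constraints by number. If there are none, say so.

1. d = 11, h = 6; 11 > 6  OK
2. d * h = 11 * 6 = 66  OK
3. g + h = 9 + 6 = 15  OK
4. g - d = 9 - 11 = -2  OK
5. 9 / 3 = 3, so 3 divides 9  OK
6. k = 1 lies in [-2, 1]  OK

The assignment satisfies every constraint.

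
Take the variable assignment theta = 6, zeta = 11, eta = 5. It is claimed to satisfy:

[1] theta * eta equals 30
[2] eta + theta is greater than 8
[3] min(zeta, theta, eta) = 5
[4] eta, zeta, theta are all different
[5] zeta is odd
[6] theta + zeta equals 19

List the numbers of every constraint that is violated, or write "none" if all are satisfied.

No — constraint 6 is not satisfied.

[1] theta * eta = 6 * 5 = 30 — OK.
[2] eta + theta = 5 + 6 = 11; 11 > 8 — OK.
[3] min(11, 6, 5) = 5 — OK.
[4] values 5, 11, 6 are pairwise distinct — OK.
[5] zeta = 11 is odd — OK.
[6] theta + zeta = 6 + 11 = 17, not 19 — violated.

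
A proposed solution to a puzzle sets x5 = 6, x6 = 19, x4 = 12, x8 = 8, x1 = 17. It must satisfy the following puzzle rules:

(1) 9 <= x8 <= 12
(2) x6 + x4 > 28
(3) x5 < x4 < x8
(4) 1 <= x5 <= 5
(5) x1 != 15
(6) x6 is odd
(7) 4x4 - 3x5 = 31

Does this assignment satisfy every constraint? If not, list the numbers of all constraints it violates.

Constraints 1, 3, 4, 7 are violated.

(1) x8 = 8 is outside [9, 12]  ✘
(2) x6 + x4 = 19 + 12 = 31; 31 > 28  ✔
(3) values 6, 12, 8; x4 = 12 is not < x8 = 8  ✘
(4) x5 = 6 is outside [1, 5]  ✘
(5) x1 = 17, and 17 ≠ 15  ✔
(6) x6 = 19 is odd  ✔
(7) 4x4 - 3x5 = 4(12) - 3(6) = 30, not 31  ✘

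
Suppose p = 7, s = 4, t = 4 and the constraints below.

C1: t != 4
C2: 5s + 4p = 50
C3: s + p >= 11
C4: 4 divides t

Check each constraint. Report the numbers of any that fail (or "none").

C1: t = 4, but 4 is required to differ — violated.
C2: 5s + 4p = 5(4) + 4(7) = 48, not 50 — violated.
C3: s + p = 4 + 7 = 11; 11 ≥ 11 — satisfied.
C4: 4 / 4 = 1, so 4 divides 4 — satisfied.

Constraints 1 and 2 do not hold.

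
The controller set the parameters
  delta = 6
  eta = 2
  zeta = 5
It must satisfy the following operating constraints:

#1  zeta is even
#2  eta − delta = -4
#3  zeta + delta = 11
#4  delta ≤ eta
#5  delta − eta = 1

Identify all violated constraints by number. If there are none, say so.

Violated: 1, 4, 5.

#1 zeta = 5 is odd — fails.
#2 eta − delta = 2 − 6 = -4 — holds.
#3 zeta + delta = 5 + 6 = 11 — holds.
#4 delta = 6, eta = 2; 6 > 2 (want ≤) — fails.
#5 delta − eta = 6 − 2 = 4, not 1 — fails.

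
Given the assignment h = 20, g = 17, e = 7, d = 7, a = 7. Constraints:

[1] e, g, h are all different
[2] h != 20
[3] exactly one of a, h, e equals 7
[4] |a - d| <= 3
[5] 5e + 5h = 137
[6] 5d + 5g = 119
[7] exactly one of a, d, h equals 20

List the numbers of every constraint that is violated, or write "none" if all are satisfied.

No — constraints 2, 3, 5, and 6 are not satisfied.

[1] values 7, 17, 20 are pairwise distinct — satisfied.
[2] h = 20, but 20 is required to differ — violated.
[3] a=7, h=20, e=7; 2 of them equal 7, not exactly one — violated.
[4] |7 - 7| = 0; 0 ≤ 3 — satisfied.
[5] 5e + 5h = 5(7) + 5(20) = 135, not 137 — violated.
[6] 5d + 5g = 5(7) + 5(17) = 120, not 119 — violated.
[7] a=7, d=7, h=20; 1 of them equals 20 — satisfied.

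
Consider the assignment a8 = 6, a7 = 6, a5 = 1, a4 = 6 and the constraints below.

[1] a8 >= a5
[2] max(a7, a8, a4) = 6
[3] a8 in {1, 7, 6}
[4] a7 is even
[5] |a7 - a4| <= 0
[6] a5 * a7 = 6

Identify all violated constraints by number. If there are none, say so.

[1] a8 = 6, a5 = 1; 6 ≥ 1  OK
[2] max(6, 6, 6) = 6  OK
[3] a8 = 6 is in {1, 7, 6}  OK
[4] a7 = 6 is even  OK
[5] |6 - 6| = 0; 0 ≤ 0  OK
[6] a5 * a7 = 1 * 6 = 6  OK

None — every constraint holds.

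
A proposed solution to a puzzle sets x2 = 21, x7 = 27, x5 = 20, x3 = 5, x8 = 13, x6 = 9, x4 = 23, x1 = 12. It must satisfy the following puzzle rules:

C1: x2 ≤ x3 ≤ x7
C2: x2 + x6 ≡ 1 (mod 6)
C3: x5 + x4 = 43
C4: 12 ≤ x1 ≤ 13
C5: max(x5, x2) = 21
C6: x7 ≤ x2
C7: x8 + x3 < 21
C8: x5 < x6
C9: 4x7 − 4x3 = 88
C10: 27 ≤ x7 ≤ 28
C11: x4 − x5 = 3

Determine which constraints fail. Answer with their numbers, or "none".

Constraints 1, 2, 6, and 8 are violated.

C1: values 21, 5, 27; x2 = 21 is not ≤ x3 = 5 — does not hold.
C2: x2 + x6 = 30; 30 mod 6 = 0, not 1 — does not hold.
C3: x5 + x4 = 20 + 23 = 43 — holds.
C4: x1 = 12 lies in [12, 13] — holds.
C5: max(20, 21) = 21 — holds.
C6: x7 = 27, x2 = 21; 27 > 21 (want ≤) — does not hold.
C7: x8 + x3 = 13 + 5 = 18; 18 < 21 — holds.
C8: x5 = 20, x6 = 9; 20 ≥ 9 (want <) — does not hold.
C9: 4x7 − 4x3 = 4(27) − 4(5) = 88 — holds.
C10: x7 = 27 lies in [27, 28] — holds.
C11: x4 − x5 = 23 − 20 = 3 — holds.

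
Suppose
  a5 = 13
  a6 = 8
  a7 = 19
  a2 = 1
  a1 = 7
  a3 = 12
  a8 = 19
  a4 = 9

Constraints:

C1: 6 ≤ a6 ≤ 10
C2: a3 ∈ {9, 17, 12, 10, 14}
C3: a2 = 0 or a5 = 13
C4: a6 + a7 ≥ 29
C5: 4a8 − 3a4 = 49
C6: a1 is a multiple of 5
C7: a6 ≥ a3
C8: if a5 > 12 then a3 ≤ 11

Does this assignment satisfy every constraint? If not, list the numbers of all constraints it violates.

C1: a6 = 8 lies in [6, 10] — OK.
C2: a3 = 12 is in {9, 17, 12, 10, 14} — OK.
C3: a2 = 1 ≠ 0, but a5 = 13 = 13 (second disjunct) — OK.
C4: a6 + a7 = 8 + 19 = 27; 27 < 29, bound 29 not met — violated.
C5: 4a8 − 3a4 = 4(19) − 3(9) = 49 — OK.
C6: 7 = 5×1 + 2, so 5 does not divide 7 — violated.
C7: a6 = 8, a3 = 12; 8 < 12 (want ≥) — violated.
C8: a5 = 13 > 12, so we need a3 ≤ 11; but a3 = 12 > 11 — violated.

No — constraints 4, 6, 7, and 8 are not satisfied.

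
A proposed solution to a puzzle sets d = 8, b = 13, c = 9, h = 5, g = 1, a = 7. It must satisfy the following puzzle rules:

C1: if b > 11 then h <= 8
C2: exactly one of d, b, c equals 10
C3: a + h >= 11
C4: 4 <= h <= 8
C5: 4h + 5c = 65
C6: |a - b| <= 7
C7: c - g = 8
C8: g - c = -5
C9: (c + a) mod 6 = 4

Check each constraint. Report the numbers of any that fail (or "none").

C1: b = 13 > 11, so we need h ≤ 8; h = 5 ≤ 8 — satisfied.
C2: d=8, b=13, c=9; 0 of them equal 10, not exactly one — violated.
C3: a + h = 7 + 5 = 12; 12 ≥ 11 — satisfied.
C4: h = 5 lies in [4, 8] — satisfied.
C5: 4h + 5c = 4(5) + 5(9) = 65 — satisfied.
C6: |7 - 13| = 6; 6 ≤ 7 — satisfied.
C7: c - g = 9 - 1 = 8 — satisfied.
C8: g - c = 1 - 9 = -8, not -5 — violated.
C9: c + a = 16; 16 mod 6 = 4 — satisfied.

Violated: 2, 8.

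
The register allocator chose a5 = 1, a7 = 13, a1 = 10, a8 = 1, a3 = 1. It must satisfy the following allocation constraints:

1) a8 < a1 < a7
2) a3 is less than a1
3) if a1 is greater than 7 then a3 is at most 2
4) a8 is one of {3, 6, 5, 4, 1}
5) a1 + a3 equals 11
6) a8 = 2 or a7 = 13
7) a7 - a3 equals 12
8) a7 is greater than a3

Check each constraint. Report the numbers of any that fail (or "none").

1) values 1 < 10 < 13 — satisfied.
2) a3 = 1, a1 = 10; 1 < 10 — satisfied.
3) a1 = 10 > 7, so we need a3 ≤ 2; a3 = 1 ≤ 2 — satisfied.
4) a8 = 1 is in {3, 6, 5, 4, 1} — satisfied.
5) a1 + a3 = 10 + 1 = 11 — satisfied.
6) a8 = 1 ≠ 2, but a7 = 13 = 13 (second disjunct) — satisfied.
7) a7 - a3 = 13 - 1 = 12 — satisfied.
8) a7 = 13, a3 = 1; 13 > 1 — satisfied.

The assignment satisfies every constraint.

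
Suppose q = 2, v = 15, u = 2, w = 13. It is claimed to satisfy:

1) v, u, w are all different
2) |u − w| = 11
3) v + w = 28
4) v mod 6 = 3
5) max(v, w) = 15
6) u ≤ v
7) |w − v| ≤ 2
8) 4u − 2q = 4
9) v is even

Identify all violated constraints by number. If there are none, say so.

1) values 15, 2, 13 are pairwise distinct — holds.
2) |2 − 13| = 11 — holds.
3) v + w = 15 + 13 = 28 — holds.
4) 15 mod 6 = 3 — holds.
5) max(15, 13) = 15 — holds.
6) u = 2, v = 15; 2 ≤ 15 — holds.
7) |13 − 15| = 2; 2 ≤ 2 — holds.
8) 4u − 2q = 4(2) − 2(2) = 4 — holds.
9) v = 15 is odd — does not hold.

The assignment fails constraint 9.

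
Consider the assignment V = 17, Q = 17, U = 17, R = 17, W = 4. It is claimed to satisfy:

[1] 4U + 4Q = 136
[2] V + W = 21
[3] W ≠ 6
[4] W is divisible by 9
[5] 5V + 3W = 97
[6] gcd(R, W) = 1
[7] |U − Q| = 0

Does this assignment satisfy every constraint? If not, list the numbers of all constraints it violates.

Constraint 4 is violated.

[1] 4U + 4Q = 4(17) + 4(17) = 136 — holds.
[2] V + W = 17 + 4 = 21 — holds.
[3] W = 4, and 4 ≠ 6 — holds.
[4] 4 = 9×0 + 4, so 9 does not divide 4 — does not hold.
[5] 5V + 3W = 5(17) + 3(4) = 97 — holds.
[6] gcd(17, 4) = 1 — holds.
[7] |17 − 17| = 0 — holds.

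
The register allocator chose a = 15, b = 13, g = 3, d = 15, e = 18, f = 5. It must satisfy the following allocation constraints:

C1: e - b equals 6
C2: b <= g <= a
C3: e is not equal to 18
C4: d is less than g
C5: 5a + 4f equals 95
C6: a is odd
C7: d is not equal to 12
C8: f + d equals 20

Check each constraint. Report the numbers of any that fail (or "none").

No — constraints 1, 2, 3, 4 are not satisfied.

C1: e - b = 18 - 13 = 5, not 6 — violated.
C2: values 13, 3, 15; b = 13 is not <= g = 3 — violated.
C3: e = 18, but 18 is required to differ — violated.
C4: d = 15, g = 3; 15 ≥ 3 (want <) — violated.
C5: 5a + 4f = 5(15) + 4(5) = 95 — satisfied.
C6: a = 15 is odd — satisfied.
C7: d = 15, and 15 ≠ 12 — satisfied.
C8: f + d = 5 + 15 = 20 — satisfied.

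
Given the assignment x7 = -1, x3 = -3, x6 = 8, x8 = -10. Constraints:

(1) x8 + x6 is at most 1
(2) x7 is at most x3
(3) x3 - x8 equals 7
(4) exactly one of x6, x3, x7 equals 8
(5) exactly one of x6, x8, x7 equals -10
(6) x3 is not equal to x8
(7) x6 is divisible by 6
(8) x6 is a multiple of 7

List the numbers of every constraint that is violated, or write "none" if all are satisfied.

(1) x8 + x6 = -10 + 8 = -2; -2 ≤ 1 — holds.
(2) x7 = -1, x3 = -3; -1 > -3 (want ≤) — fails.
(3) x3 - x8 = -3 - (-10) = 7 — holds.
(4) x6=8, x3=-3, x7=-1; 1 of them equals 8 — holds.
(5) x6=8, x8=-10, x7=-1; 1 of them equals -10 — holds.
(6) x3 = -3, x8 = -10; distinct — holds.
(7) 8 = 6*1 + 2, so 6 does not divide 8 — fails.
(8) 8 = 7*1 + 1, so 7 does not divide 8 — fails.

Constraints 2, 7, 8 do not hold.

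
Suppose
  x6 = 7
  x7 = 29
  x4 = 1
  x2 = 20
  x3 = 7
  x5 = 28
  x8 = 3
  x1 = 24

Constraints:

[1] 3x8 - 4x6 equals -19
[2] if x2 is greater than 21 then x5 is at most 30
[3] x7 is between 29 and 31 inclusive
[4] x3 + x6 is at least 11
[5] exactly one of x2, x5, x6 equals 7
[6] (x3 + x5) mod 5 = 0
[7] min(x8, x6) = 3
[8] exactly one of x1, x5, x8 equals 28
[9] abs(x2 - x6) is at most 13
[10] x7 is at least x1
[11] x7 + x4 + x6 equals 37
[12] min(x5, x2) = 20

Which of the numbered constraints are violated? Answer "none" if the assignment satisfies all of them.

Yes — all constraints hold.

[1] 3x8 - 4x6 = 3(3) - 4(7) = -19  ✓
[2] x2 = 20, not > 21; antecedent false, conditional vacuously true  ✓
[3] x7 = 29 lies in [29, 31]  ✓
[4] x3 + x6 = 7 + 7 = 14; 14 ≥ 11  ✓
[5] x2=20, x5=28, x6=7; 1 of them equals 7  ✓
[6] x3 + x5 = 35; 35 mod 5 = 0  ✓
[7] min(3, 7) = 3  ✓
[8] x1=24, x5=28, x8=3; 1 of them equals 28  ✓
[9] abs(20 - 7) = 13; 13 ≤ 13  ✓
[10] x7 = 29, x1 = 24; 29 ≥ 24  ✓
[11] x7 + x4 + x6 = 29 + 1 + 7 = 37  ✓
[12] min(28, 20) = 20  ✓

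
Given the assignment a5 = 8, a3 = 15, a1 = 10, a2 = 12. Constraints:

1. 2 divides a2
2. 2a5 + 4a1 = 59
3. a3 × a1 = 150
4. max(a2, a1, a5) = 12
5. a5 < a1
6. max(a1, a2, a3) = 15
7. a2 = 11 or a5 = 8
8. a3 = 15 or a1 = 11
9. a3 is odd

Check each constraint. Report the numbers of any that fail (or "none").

1. 12 / 2 = 6, so 2 divides 12 — OK.
2. 2a5 + 4a1 = 2(8) + 4(10) = 56, not 59 — violated.
3. a3 × a1 = 15 × 10 = 150 — OK.
4. max(12, 10, 8) = 12 — OK.
5. a5 = 8, a1 = 10; 8 < 10 — OK.
6. max(10, 12, 15) = 15 — OK.
7. a2 = 12 ≠ 11, but a5 = 8 = 8 (second disjunct) — OK.
8. a3 = 15 = 15 (first disjunct) — OK.
9. a3 = 15 is odd — OK.

Constraint 2 is violated.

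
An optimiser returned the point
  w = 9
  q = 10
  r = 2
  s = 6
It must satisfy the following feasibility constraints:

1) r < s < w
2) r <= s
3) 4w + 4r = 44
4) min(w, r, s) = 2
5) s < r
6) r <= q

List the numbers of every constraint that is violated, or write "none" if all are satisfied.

Constraint 5 does not hold.

1) values 2 < 6 < 9  holds
2) r = 2, s = 6; 2 ≤ 6  holds
3) 4w + 4r = 4(9) + 4(2) = 44  holds
4) min(9, 2, 6) = 2  holds
5) s = 6, r = 2; 6 ≥ 2 (want <)  fails
6) r = 2, q = 10; 2 ≤ 10  holds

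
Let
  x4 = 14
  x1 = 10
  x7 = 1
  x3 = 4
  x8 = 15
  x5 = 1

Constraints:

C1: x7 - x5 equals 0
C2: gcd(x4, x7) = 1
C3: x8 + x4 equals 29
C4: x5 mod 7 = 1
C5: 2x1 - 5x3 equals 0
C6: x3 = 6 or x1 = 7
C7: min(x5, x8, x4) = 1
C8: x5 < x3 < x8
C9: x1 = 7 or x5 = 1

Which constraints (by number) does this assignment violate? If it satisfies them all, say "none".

Violated: 6.

C1: x7 - x5 = 1 - 1 = 0 — satisfied.
C2: gcd(14, 1) = 1 — satisfied.
C3: x8 + x4 = 15 + 14 = 29 — satisfied.
C4: 1 mod 7 = 1 — satisfied.
C5: 2x1 - 5x3 = 2(10) - 5(4) = 0 — satisfied.
C6: x3 = 4 ≠ 6 and x1 = 10 ≠ 7; both disjuncts false — violated.
C7: min(1, 15, 14) = 1 — satisfied.
C8: values 1 < 4 < 15 — satisfied.
C9: x1 = 10 ≠ 7, but x5 = 1 = 1 (second disjunct) — satisfied.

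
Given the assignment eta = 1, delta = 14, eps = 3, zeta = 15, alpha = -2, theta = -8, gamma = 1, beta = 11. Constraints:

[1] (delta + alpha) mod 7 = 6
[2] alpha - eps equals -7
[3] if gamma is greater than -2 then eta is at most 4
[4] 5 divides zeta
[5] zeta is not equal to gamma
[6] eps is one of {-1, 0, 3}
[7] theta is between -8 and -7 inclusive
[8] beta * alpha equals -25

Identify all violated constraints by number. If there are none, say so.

[1] delta + alpha = 12; 12 mod 7 = 5, not 6 — does not hold.
[2] alpha - eps = -2 - 3 = -5, not -7 — does not hold.
[3] gamma = 1 > -2, so we need eta ≤ 4; eta = 1 ≤ 4 — holds.
[4] 15 / 5 = 3, so 5 divides 15 — holds.
[5] zeta = 15, gamma = 1; distinct — holds.
[6] eps = 3 is in {-1, 0, 3} — holds.
[7] theta = -8 lies in [-8, -7] — holds.
[8] beta * alpha = 11 * (-2) = -22, not -25 — does not hold.

No — constraints 1, 2, and 8 are not satisfied.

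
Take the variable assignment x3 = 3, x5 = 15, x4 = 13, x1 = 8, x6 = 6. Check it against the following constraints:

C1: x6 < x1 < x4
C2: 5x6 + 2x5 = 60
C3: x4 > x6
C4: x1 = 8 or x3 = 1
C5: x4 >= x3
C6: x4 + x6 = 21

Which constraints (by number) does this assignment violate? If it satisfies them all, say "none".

Constraint 6 is violated.

C1: values 6 < 8 < 13 — holds.
C2: 5x6 + 2x5 = 5(6) + 2(15) = 60 — holds.
C3: x4 = 13, x6 = 6; 13 > 6 — holds.
C4: x1 = 8 = 8 (first disjunct) — holds.
C5: x4 = 13, x3 = 3; 13 ≥ 3 — holds.
C6: x4 + x6 = 13 + 6 = 19, not 21 — does not hold.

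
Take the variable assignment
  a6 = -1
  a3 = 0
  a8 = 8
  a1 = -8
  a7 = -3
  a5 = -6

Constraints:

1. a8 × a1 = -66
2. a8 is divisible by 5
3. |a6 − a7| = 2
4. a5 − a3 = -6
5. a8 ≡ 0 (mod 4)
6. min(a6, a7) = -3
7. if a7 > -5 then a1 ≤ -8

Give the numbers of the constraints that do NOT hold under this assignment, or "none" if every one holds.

1. a8 × a1 = 8 × (-8) = -64, not -66 — fails.
2. 8 = 5×1 + 3, so 5 does not divide 8 — fails.
3. |-1 − (-3)| = 2 — holds.
4. a5 − a3 = -6 − 0 = -6 — holds.
5. 8 mod 4 = 0 — holds.
6. min(-1, -3) = -3 — holds.
7. a7 = -3 > -5, so we need a1 ≤ -8; a1 = -8 ≤ -8 — holds.

The assignment fails constraints 1 and 2.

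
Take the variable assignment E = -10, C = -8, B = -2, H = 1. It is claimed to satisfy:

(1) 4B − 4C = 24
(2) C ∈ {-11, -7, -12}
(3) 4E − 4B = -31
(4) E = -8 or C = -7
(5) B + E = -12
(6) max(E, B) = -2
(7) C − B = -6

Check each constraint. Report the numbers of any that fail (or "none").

(1) 4B − 4C = 4(-2) − 4(-8) = 24 — OK.
(2) C = -8 is not in {-11, -7, -12} — violated.
(3) 4E − 4B = 4(-10) − 4(-2) = -32, not -31 — violated.
(4) E = -10 ≠ -8 and C = -8 ≠ -7; both disjuncts false — violated.
(5) B + E = -2 + (-10) = -12 — OK.
(6) max(-10, -2) = -2 — OK.
(7) C − B = -8 − (-2) = -6 — OK.

Violated: 2, 3, 4.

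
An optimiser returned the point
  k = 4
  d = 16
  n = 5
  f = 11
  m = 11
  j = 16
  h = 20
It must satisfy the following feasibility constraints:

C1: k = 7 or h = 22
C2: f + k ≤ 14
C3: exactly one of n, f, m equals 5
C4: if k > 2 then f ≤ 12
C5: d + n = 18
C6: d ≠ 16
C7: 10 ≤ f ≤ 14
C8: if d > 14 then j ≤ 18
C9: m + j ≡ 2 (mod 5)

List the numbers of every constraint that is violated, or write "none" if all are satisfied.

C1: k = 4 ≠ 7 and h = 20 ≠ 22; both disjuncts false — does not hold.
C2: f + k = 11 + 4 = 15; 15 > 14, bound 14 not met — does not hold.
C3: n=5, f=11, m=11; 1 of them equals 5 — holds.
C4: k = 4 > 2, so we need f ≤ 12; f = 11 ≤ 12 — holds.
C5: d + n = 16 + 5 = 21, not 18 — does not hold.
C6: d = 16, but 16 is required to differ — does not hold.
C7: f = 11 lies in [10, 14] — holds.
C8: d = 16 > 14, so we need j ≤ 18; j = 16 ≤ 18 — holds.
C9: m + j = 27; 27 mod 5 = 2 — holds.

Constraints 1, 2, 5, 6 are violated.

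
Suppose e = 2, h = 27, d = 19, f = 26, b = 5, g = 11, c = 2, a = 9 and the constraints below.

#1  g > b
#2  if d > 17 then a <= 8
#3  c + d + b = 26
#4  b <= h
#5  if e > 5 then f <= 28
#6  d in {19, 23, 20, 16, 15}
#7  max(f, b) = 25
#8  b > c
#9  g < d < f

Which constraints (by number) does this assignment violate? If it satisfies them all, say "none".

#1 g = 11, b = 5; 11 > 5 — holds.
#2 d = 19 > 17, so we need a ≤ 8; but a = 9 > 8 — fails.
#3 c + d + b = 2 + 19 + 5 = 26 — holds.
#4 b = 5, h = 27; 5 ≤ 27 — holds.
#5 e = 2, not > 5; antecedent false, conditional vacuously true — holds.
#6 d = 19 is in {19, 23, 20, 16, 15} — holds.
#7 max(26, 5) = 26, not 25 — fails.
#8 b = 5, c = 2; 5 > 2 — holds.
#9 values 11 < 19 < 26 — holds.

No — constraints 2, 7 are not satisfied.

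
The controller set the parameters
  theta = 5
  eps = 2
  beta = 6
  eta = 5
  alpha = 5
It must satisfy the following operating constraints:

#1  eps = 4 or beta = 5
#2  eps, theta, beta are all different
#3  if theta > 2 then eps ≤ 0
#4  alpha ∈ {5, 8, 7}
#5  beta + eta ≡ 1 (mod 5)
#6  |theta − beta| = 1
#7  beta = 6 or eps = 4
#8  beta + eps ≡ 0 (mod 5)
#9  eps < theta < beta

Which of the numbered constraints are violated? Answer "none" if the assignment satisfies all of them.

Violated: 1, 3, and 8.

#1 eps = 2 ≠ 4 and beta = 6 ≠ 5; both disjuncts false — fails.
#2 values 2, 5, 6 are pairwise distinct — holds.
#3 theta = 5 > 2, so we need eps ≤ 0; but eps = 2 > 0 — fails.
#4 alpha = 5 is in {5, 8, 7} — holds.
#5 beta + eta = 11; 11 mod 5 = 1 — holds.
#6 |5 − 6| = 1 — holds.
#7 beta = 6 = 6 (first disjunct) — holds.
#8 beta + eps = 8; 8 mod 5 = 3, not 0 — fails.
#9 values 2 < 5 < 6 — holds.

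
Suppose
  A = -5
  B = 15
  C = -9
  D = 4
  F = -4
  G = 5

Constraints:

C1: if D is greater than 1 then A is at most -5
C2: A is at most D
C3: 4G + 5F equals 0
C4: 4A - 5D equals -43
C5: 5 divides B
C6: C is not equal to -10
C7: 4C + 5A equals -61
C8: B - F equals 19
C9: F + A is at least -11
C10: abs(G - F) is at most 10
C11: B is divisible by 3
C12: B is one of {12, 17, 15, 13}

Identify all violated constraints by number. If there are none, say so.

No — constraint 4 is not satisfied.

C1: D = 4 > 1, so we need A ≤ -5; A = -5 ≤ -5 — holds.
C2: A = -5, D = 4; -5 ≤ 4 — holds.
C3: 4G + 5F = 4(5) + 5(-4) = 0 — holds.
C4: 4A - 5D = 4(-5) - 5(4) = -40, not -43 — does not hold.
C5: 15 / 5 = 3, so 5 divides 15 — holds.
C6: C = -9, and -9 ≠ -10 — holds.
C7: 4C + 5A = 4(-9) + 5(-5) = -61 — holds.
C8: B - F = 15 - (-4) = 19 — holds.
C9: F + A = -4 + (-5) = -9; -9 ≥ -11 — holds.
C10: abs(5 - (-4)) = 9; 9 ≤ 10 — holds.
C11: 15 / 3 = 5, so 3 divides 15 — holds.
C12: B = 15 is in {12, 17, 15, 13} — holds.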